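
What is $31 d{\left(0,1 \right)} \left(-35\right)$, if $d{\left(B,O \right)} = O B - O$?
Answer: $1085$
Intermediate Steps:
$d{\left(B,O \right)} = - O + B O$ ($d{\left(B,O \right)} = B O - O = - O + B O$)
$31 d{\left(0,1 \right)} \left(-35\right) = 31 \cdot 1 \left(-1 + 0\right) \left(-35\right) = 31 \cdot 1 \left(-1\right) \left(-35\right) = 31 \left(-1\right) \left(-35\right) = \left(-31\right) \left(-35\right) = 1085$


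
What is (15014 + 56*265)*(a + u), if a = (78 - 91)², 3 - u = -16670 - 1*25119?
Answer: 1252703694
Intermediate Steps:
u = 41792 (u = 3 - (-16670 - 1*25119) = 3 - (-16670 - 25119) = 3 - 1*(-41789) = 3 + 41789 = 41792)
a = 169 (a = (-13)² = 169)
(15014 + 56*265)*(a + u) = (15014 + 56*265)*(169 + 41792) = (15014 + 14840)*41961 = 29854*41961 = 1252703694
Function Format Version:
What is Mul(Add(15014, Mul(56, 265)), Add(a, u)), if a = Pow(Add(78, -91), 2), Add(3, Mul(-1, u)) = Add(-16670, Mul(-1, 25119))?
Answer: 1252703694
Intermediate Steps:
u = 41792 (u = Add(3, Mul(-1, Add(-16670, Mul(-1, 25119)))) = Add(3, Mul(-1, Add(-16670, -25119))) = Add(3, Mul(-1, -41789)) = Add(3, 41789) = 41792)
a = 169 (a = Pow(-13, 2) = 169)
Mul(Add(15014, Mul(56, 265)), Add(a, u)) = Mul(Add(15014, Mul(56, 265)), Add(169, 41792)) = Mul(Add(15014, 14840), 41961) = Mul(29854, 41961) = 1252703694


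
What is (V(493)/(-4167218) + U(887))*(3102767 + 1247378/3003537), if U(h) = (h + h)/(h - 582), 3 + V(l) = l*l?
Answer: 11367212185157189300569/636250000378355 ≈ 1.7866e+7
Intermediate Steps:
V(l) = -3 + l² (V(l) = -3 + l*l = -3 + l²)
U(h) = 2*h/(-582 + h) (U(h) = (2*h)/(-582 + h) = 2*h/(-582 + h))
(V(493)/(-4167218) + U(887))*(3102767 + 1247378/3003537) = ((-3 + 493²)/(-4167218) + 2*887/(-582 + 887))*(3102767 + 1247378/3003537) = ((-3 + 243049)*(-1/4167218) + 2*887/305)*(3102767 + 1247378*(1/3003537)) = (243046*(-1/4167218) + 2*887*(1/305))*(3102767 + 1247378/3003537) = (-121523/2083609 + 1774/305)*(9319276734257/3003537) = (3659257851/635500745)*(9319276734257/3003537) = 11367212185157189300569/636250000378355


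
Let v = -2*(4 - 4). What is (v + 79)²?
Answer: 6241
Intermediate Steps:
v = 0 (v = -2*0 = 0)
(v + 79)² = (0 + 79)² = 79² = 6241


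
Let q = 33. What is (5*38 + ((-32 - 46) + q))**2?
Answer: 21025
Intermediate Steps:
(5*38 + ((-32 - 46) + q))**2 = (5*38 + ((-32 - 46) + 33))**2 = (190 + (-78 + 33))**2 = (190 - 45)**2 = 145**2 = 21025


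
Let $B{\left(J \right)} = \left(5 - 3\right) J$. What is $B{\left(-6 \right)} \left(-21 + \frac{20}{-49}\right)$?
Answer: $\frac{12588}{49} \approx 256.9$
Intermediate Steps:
$B{\left(J \right)} = 2 J$
$B{\left(-6 \right)} \left(-21 + \frac{20}{-49}\right) = 2 \left(-6\right) \left(-21 + \frac{20}{-49}\right) = - 12 \left(-21 + 20 \left(- \frac{1}{49}\right)\right) = - 12 \left(-21 - \frac{20}{49}\right) = \left(-12\right) \left(- \frac{1049}{49}\right) = \frac{12588}{49}$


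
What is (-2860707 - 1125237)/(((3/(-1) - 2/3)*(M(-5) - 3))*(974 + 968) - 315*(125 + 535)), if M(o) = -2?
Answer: 5978916/258445 ≈ 23.134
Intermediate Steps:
(-2860707 - 1125237)/(((3/(-1) - 2/3)*(M(-5) - 3))*(974 + 968) - 315*(125 + 535)) = (-2860707 - 1125237)/(((3/(-1) - 2/3)*(-2 - 3))*(974 + 968) - 315*(125 + 535)) = -3985944/(((3*(-1) - 2*1/3)*(-5))*1942 - 315*660) = -3985944/(((-3 - 2/3)*(-5))*1942 - 207900) = -3985944/(-11/3*(-5)*1942 - 207900) = -3985944/((55/3)*1942 - 207900) = -3985944/(106810/3 - 207900) = -3985944/(-516890/3) = -3985944*(-3/516890) = 5978916/258445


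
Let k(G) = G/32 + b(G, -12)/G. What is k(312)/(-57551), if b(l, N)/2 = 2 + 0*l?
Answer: -1523/8977956 ≈ -0.00016964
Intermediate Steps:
b(l, N) = 4 (b(l, N) = 2*(2 + 0*l) = 2*(2 + 0) = 2*2 = 4)
k(G) = 4/G + G/32 (k(G) = G/32 + 4/G = 4/G + G/32)
k(312)/(-57551) = (4/312 + (1/32)*312)/(-57551) = (4*(1/312) + 39/4)*(-1/57551) = (1/78 + 39/4)*(-1/57551) = (1523/156)*(-1/57551) = -1523/8977956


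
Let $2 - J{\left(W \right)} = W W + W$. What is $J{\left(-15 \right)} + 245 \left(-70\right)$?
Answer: $-17358$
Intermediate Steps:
$J{\left(W \right)} = 2 - W - W^{2}$ ($J{\left(W \right)} = 2 - \left(W W + W\right) = 2 - \left(W^{2} + W\right) = 2 - \left(W + W^{2}\right) = 2 - W - W^{2}$)
$J{\left(-15 \right)} + 245 \left(-70\right) = \left(2 - -15 - \left(-15\right)^{2}\right) + 245 \left(-70\right) = \left(2 + 15 - 225\right) - 17150 = -208 - 17150 = -17358$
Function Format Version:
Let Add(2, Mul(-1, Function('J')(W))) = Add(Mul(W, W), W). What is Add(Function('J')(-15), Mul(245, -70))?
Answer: -17358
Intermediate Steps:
Function('J')(W) = Add(2, Mul(-1, W), Mul(-1, Pow(W, 2))) (Function('J')(W) = Add(2, Mul(-1, Add(Mul(W, W), W))) = Add(2, Mul(-1, Add(Pow(W, 2), W))) = Add(2, Mul(-1, Add(W, Pow(W, 2)))) = Add(2, Add(Mul(-1, W), Mul(-1, Pow(W, 2)))) = Add(2, Mul(-1, W), Mul(-1, Pow(W, 2))))
Add(Function('J')(-15), Mul(245, -70)) = Add(Add(2, Mul(-1, -15), Mul(-1, Pow(-15, 2))), Mul(245, -70)) = Add(Add(2, 15, Mul(-1, 225)), -17150) = Add(Add(2, 15, -225), -17150) = Add(-208, -17150) = -17358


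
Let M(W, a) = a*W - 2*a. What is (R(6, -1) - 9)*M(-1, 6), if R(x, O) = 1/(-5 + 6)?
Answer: 144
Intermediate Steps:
R(x, O) = 1 (R(x, O) = 1/1 = 1)
M(W, a) = -2*a + W*a (M(W, a) = W*a - 2*a = -2*a + W*a)
(R(6, -1) - 9)*M(-1, 6) = (1 - 9)*(6*(-2 - 1)) = -48*(-3) = -8*(-18) = 144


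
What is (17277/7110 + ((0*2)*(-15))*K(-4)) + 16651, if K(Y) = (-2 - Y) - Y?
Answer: 39468629/2370 ≈ 16653.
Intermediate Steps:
K(Y) = -2 - 2*Y
(17277/7110 + ((0*2)*(-15))*K(-4)) + 16651 = (17277/7110 + ((0*2)*(-15))*(-2 - 2*(-4))) + 16651 = (17277*(1/7110) + (0*(-15))*(-2 + 8)) + 16651 = (5759/2370 + 0*6) + 16651 = (5759/2370 + 0) + 16651 = 5759/2370 + 16651 = 39468629/2370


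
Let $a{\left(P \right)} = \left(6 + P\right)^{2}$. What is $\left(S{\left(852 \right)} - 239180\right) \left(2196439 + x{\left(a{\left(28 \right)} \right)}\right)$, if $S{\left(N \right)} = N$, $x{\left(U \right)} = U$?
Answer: $-523748421160$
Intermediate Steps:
$\left(S{\left(852 \right)} - 239180\right) \left(2196439 + x{\left(a{\left(28 \right)} \right)}\right) = \left(852 - 239180\right) \left(2196439 + \left(6 + 28\right)^{2}\right) = - 238328 \left(2196439 + 34^{2}\right) = - 238328 \left(2196439 + 1156\right) = \left(-238328\right) 2197595 = -523748421160$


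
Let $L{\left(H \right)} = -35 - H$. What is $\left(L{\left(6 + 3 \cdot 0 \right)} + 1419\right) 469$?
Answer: $646282$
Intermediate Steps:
$\left(L{\left(6 + 3 \cdot 0 \right)} + 1419\right) 469 = \left(\left(-35 - \left(6 + 3 \cdot 0\right)\right) + 1419\right) 469 = \left(\left(-35 - \left(6 + 0\right)\right) + 1419\right) 469 = \left(\left(-35 - 6\right) + 1419\right) 469 = \left(-41 + 1419\right) 469 = 1378 \cdot 469 = 646282$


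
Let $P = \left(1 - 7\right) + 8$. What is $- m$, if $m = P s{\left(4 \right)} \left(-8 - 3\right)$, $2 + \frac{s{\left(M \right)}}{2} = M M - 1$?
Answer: $572$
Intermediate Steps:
$s{\left(M \right)} = -6 + 2 M^{2}$ ($s{\left(M \right)} = -4 + 2 \left(M M - 1\right) = -4 + 2 \left(M^{2} - 1\right) = -4 + 2 \left(-1 + M^{2}\right) = -4 + \left(-2 + 2 M^{2}\right) = -6 + 2 M^{2}$)
$P = 2$ ($P = -6 + 8 = 2$)
$m = -572$ ($m = 2 \left(-6 + 2 \cdot 4^{2}\right) \left(-8 - 3\right) = 2 \left(-6 + 2 \cdot 16\right) \left(-11\right) = 2 \left(-6 + 32\right) \left(-11\right) = 2 \cdot 26 \left(-11\right) = 52 \left(-11\right) = -572$)
$- m = \left(-1\right) \left(-572\right) = 572$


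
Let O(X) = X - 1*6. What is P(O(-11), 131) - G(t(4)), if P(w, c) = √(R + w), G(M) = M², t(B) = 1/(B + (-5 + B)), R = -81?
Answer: -⅑ + 7*I*√2 ≈ -0.11111 + 9.8995*I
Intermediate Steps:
t(B) = 1/(-5 + 2*B)
O(X) = -6 + X (O(X) = X - 6 = -6 + X)
P(w, c) = √(-81 + w)
P(O(-11), 131) - G(t(4)) = √(-81 + (-6 - 11)) - (1/(-5 + 2*4))² = √(-81 - 17) - (1/(-5 + 8))² = √(-98) - (1/3)² = 7*I*√2 - (⅓)² = 7*I*√2 - 1*⅑ = 7*I*√2 - ⅑ = -⅑ + 7*I*√2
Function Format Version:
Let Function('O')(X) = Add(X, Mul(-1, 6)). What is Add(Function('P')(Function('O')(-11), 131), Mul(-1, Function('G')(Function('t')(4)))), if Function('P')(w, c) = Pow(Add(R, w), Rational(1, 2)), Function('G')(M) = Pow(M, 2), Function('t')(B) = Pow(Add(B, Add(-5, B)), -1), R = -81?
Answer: Add(Rational(-1, 9), Mul(7, I, Pow(2, Rational(1, 2)))) ≈ Add(-0.11111, Mul(9.8995, I))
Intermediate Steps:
Function('t')(B) = Pow(Add(-5, Mul(2, B)), -1)
Function('O')(X) = Add(-6, X) (Function('O')(X) = Add(X, -6) = Add(-6, X))
Function('P')(w, c) = Pow(Add(-81, w), Rational(1, 2))
Add(Function('P')(Function('O')(-11), 131), Mul(-1, Function('G')(Function('t')(4)))) = Add(Pow(Add(-81, Add(-6, -11)), Rational(1, 2)), Mul(-1, Pow(Pow(Add(-5, Mul(2, 4)), -1), 2))) = Add(Pow(Add(-81, -17), Rational(1, 2)), Mul(-1, Pow(Pow(Add(-5, 8), -1), 2))) = Add(Pow(-98, Rational(1, 2)), Mul(-1, Pow(Pow(3, -1), 2))) = Add(Mul(7, I, Pow(2, Rational(1, 2))), Mul(-1, Pow(Rational(1, 3), 2))) = Add(Mul(7, I, Pow(2, Rational(1, 2))), Mul(-1, Rational(1, 9))) = Add(Mul(7, I, Pow(2, Rational(1, 2))), Rational(-1, 9)) = Add(Rational(-1, 9), Mul(7, I, Pow(2, Rational(1, 2))))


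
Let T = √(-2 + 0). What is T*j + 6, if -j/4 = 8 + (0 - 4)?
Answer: 6 - 16*I*√2 ≈ 6.0 - 22.627*I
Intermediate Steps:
T = I*√2 (T = √(-2) = I*√2 ≈ 1.4142*I)
j = -16 (j = -4*(8 + (0 - 4)) = -4*(8 - 4) = -4*4 = -16)
T*j + 6 = (I*√2)*(-16) + 6 = -16*I*√2 + 6 = 6 - 16*I*√2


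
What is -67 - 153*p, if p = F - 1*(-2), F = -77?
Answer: 11408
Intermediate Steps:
p = -75 (p = -77 - 1*(-2) = -77 + 2 = -75)
-67 - 153*p = -67 - 153*(-75) = -67 + 11475 = 11408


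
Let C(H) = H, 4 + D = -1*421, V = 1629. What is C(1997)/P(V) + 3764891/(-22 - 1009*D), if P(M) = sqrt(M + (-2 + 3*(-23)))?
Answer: 3764891/428803 + 1997*sqrt(1558)/1558 ≈ 59.373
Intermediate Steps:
D = -425 (D = -4 - 1*421 = -4 - 421 = -425)
P(M) = sqrt(-71 + M) (P(M) = sqrt(M + (-2 - 69)) = sqrt(M - 71) = sqrt(-71 + M))
C(1997)/P(V) + 3764891/(-22 - 1009*D) = 1997/(sqrt(-71 + 1629)) + 3764891/(-22 - 1009*(-425)) = 1997/(sqrt(1558)) + 3764891/(-22 + 428825) = 1997*(sqrt(1558)/1558) + 3764891/428803 = 1997*sqrt(1558)/1558 + 3764891*(1/428803) = 1997*sqrt(1558)/1558 + 3764891/428803 = 3764891/428803 + 1997*sqrt(1558)/1558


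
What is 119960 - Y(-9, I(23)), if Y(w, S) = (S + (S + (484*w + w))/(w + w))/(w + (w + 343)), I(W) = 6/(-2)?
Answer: 116960281/975 ≈ 1.1996e+5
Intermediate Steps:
I(W) = -3 (I(W) = 6*(-½) = -3)
Y(w, S) = (S + (S + 485*w)/(2*w))/(343 + 2*w) (Y(w, S) = (S + (S + 485*w)/((2*w)))/(w + (343 + w)) = (S + (S + 485*w)*(1/(2*w)))/(343 + 2*w) = (S + (S + 485*w)/(2*w))/(343 + 2*w))
119960 - Y(-9, I(23)) = 119960 - (-3 + 485*(-9) + 2*(-3)*(-9))/(2*(-9)*(343 + 2*(-9))) = 119960 - (-1)*(-3 - 4365 + 54)/(2*9*(343 - 18)) = 119960 - (-1)*(-4314)/(2*9*325) = 119960 - 1*719/975 = 119960 - 719/975 = 116960281/975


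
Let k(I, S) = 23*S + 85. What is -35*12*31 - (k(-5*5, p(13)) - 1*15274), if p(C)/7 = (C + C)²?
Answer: -106667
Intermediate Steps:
p(C) = 28*C² (p(C) = 7*(C + C)² = 7*(2*C)² = 7*(4*C²) = 28*C²)
k(I, S) = 85 + 23*S
-35*12*31 - (k(-5*5, p(13)) - 1*15274) = -35*12*31 - ((85 + 23*(28*13²)) - 1*15274) = -420*31 - ((85 + 23*(28*169)) - 15274) = -13020 - ((85 + 23*4732) - 15274) = -13020 - ((85 + 108836) - 15274) = -13020 - (108921 - 15274) = -13020 - 1*93647 = -13020 - 93647 = -106667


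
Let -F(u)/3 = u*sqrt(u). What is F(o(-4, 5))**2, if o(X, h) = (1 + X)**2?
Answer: 6561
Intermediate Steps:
F(u) = -3*u**(3/2) (F(u) = -3*u*sqrt(u) = -3*u**(3/2))
F(o(-4, 5))**2 = (-3*((1 - 4)**2)**(3/2))**2 = (-3*((-3)**2)**(3/2))**2 = (-3*9**(3/2))**2 = (-3*27)**2 = (-81)**2 = 6561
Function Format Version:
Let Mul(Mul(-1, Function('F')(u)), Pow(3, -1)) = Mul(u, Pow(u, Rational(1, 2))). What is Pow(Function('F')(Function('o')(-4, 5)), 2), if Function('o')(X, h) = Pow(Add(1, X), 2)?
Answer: 6561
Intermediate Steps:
Function('F')(u) = Mul(-3, Pow(u, Rational(3, 2))) (Function('F')(u) = Mul(-3, Mul(u, Pow(u, Rational(1, 2)))) = Mul(-3, Pow(u, Rational(3, 2))))
Pow(Function('F')(Function('o')(-4, 5)), 2) = Pow(Mul(-3, Pow(Pow(Add(1, -4), 2), Rational(3, 2))), 2) = Pow(Mul(-3, Pow(Pow(-3, 2), Rational(3, 2))), 2) = Pow(Mul(-3, Pow(9, Rational(3, 2))), 2) = Pow(Mul(-3, 27), 2) = Pow(-81, 2) = 6561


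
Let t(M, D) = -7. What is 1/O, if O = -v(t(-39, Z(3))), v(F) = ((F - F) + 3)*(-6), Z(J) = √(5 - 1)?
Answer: 1/18 ≈ 0.055556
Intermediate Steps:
Z(J) = 2 (Z(J) = √4 = 2)
v(F) = -18 (v(F) = (0 + 3)*(-6) = 3*(-6) = -18)
O = 18 (O = -1*(-18) = 18)
1/O = 1/18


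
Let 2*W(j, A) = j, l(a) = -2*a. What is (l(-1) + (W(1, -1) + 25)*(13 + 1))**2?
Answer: 128881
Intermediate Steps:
W(j, A) = j/2
(l(-1) + (W(1, -1) + 25)*(13 + 1))**2 = (-2*(-1) + ((1/2)*1 + 25)*(13 + 1))**2 = (2 + (1/2 + 25)*14)**2 = (2 + (51/2)*14)**2 = (2 + 357)**2 = 359**2 = 128881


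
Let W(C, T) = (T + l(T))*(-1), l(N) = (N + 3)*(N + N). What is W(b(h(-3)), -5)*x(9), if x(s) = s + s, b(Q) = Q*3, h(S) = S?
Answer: -270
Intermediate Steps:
b(Q) = 3*Q
l(N) = 2*N*(3 + N) (l(N) = (3 + N)*(2*N) = 2*N*(3 + N))
W(C, T) = -T - 2*T*(3 + T) (W(C, T) = (T + 2*T*(3 + T))*(-1) = -T - 2*T*(3 + T))
x(s) = 2*s
W(b(h(-3)), -5)*x(9) = (-5*(-7 - 2*(-5)))*(2*9) = -5*(-7 + 10)*18 = -5*3*18 = -15*18 = -270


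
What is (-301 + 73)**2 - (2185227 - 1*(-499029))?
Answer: -2632272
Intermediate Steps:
(-301 + 73)**2 - (2185227 - 1*(-499029)) = (-228)**2 - (2185227 + 499029) = 51984 - 1*2684256 = 51984 - 2684256 = -2632272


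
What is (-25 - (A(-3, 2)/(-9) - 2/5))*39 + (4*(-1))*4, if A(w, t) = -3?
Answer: -4942/5 ≈ -988.40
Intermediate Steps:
(-25 - (A(-3, 2)/(-9) - 2/5))*39 + (4*(-1))*4 = (-25 - (-3/(-9) - 2/5))*39 + (4*(-1))*4 = (-25 - (-3*(-1/9) - 2*1/5))*39 - 4*4 = (-25 - (1/3 - 2/5))*39 - 16 = (-25 - 1*(-1/15))*39 - 16 = (-25 + 1/15)*39 - 16 = -374/15*39 - 16 = -4862/5 - 16 = -4942/5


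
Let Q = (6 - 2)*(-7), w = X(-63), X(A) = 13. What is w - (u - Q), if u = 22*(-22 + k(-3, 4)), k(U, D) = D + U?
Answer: 447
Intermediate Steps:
w = 13
u = -462 (u = 22*(-22 + (4 - 3)) = 22*(-22 + 1) = 22*(-21) = -462)
Q = -28 (Q = 4*(-7) = -28)
w - (u - Q) = 13 - (-462 - 1*(-28)) = 13 - (-462 + 28) = 13 - 1*(-434) = 13 + 434 = 447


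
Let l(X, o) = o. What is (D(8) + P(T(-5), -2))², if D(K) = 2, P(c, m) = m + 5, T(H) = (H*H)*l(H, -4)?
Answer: 25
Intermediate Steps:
T(H) = -4*H² (T(H) = (H*H)*(-4) = H²*(-4) = -4*H²)
P(c, m) = 5 + m
(D(8) + P(T(-5), -2))² = (2 + (5 - 2))² = (2 + 3)² = 5² = 25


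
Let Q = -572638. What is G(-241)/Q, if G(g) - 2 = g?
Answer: 239/572638 ≈ 0.00041737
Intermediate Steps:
G(g) = 2 + g
G(-241)/Q = (2 - 241)/(-572638) = -239*(-1/572638) = 239/572638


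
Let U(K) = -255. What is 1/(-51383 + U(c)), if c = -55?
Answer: -1/51638 ≈ -1.9366e-5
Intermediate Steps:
1/(-51383 + U(c)) = 1/(-51383 - 255) = 1/(-51638) = -1/51638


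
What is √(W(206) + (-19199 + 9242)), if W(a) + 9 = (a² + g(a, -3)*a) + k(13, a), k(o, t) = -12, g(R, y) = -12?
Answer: √29986 ≈ 173.16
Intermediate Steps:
W(a) = -21 + a² - 12*a (W(a) = -9 + ((a² - 12*a) - 12) = -9 + (-12 + a² - 12*a) = -21 + a² - 12*a)
√(W(206) + (-19199 + 9242)) = √((-21 + 206² - 12*206) + (-19199 + 9242)) = √((-21 + 42436 - 2472) - 9957) = √(39943 - 9957) = √29986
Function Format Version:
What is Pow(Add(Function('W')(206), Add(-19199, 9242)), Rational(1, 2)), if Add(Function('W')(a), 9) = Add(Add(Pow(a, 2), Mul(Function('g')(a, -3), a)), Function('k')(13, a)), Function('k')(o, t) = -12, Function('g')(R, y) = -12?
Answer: Pow(29986, Rational(1, 2)) ≈ 173.16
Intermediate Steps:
Function('W')(a) = Add(-21, Pow(a, 2), Mul(-12, a)) (Function('W')(a) = Add(-9, Add(Add(Pow(a, 2), Mul(-12, a)), -12)) = Add(-9, Add(-12, Pow(a, 2), Mul(-12, a))) = Add(-21, Pow(a, 2), Mul(-12, a)))
Pow(Add(Function('W')(206), Add(-19199, 9242)), Rational(1, 2)) = Pow(Add(Add(-21, Pow(206, 2), Mul(-12, 206)), Add(-19199, 9242)), Rational(1, 2)) = Pow(Add(Add(-21, 42436, -2472), -9957), Rational(1, 2)) = Pow(Add(39943, -9957), Rational(1, 2)) = Pow(29986, Rational(1, 2))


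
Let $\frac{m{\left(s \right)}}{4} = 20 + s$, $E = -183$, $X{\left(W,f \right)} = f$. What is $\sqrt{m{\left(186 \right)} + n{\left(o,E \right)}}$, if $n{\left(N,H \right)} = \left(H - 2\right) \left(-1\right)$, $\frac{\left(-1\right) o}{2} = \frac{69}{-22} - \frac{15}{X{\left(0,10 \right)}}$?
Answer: $\sqrt{1009} \approx 31.765$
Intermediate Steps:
$m{\left(s \right)} = 80 + 4 s$ ($m{\left(s \right)} = 4 \left(20 + s\right) = 80 + 4 s$)
$o = \frac{102}{11}$ ($o = - 2 \left(\frac{69}{-22} - \frac{15}{10}\right) = - 2 \left(69 \left(- \frac{1}{22}\right) - \frac{3}{2}\right) = - 2 \left(- \frac{69}{22} - \frac{3}{2}\right) = \left(-2\right) \left(- \frac{51}{11}\right) = \frac{102}{11} \approx 9.2727$)
$n{\left(N,H \right)} = 2 - H$ ($n{\left(N,H \right)} = \left(-2 + H\right) \left(-1\right) = 2 - H$)
$\sqrt{m{\left(186 \right)} + n{\left(o,E \right)}} = \sqrt{\left(80 + 4 \cdot 186\right) + \left(2 - -183\right)} = \sqrt{\left(80 + 744\right) + \left(2 + 183\right)} = \sqrt{824 + 185} = \sqrt{1009}$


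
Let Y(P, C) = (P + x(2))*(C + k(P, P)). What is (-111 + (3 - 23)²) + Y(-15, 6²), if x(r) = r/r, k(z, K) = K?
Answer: -5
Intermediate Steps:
x(r) = 1
Y(P, C) = (1 + P)*(C + P) (Y(P, C) = (P + 1)*(C + P) = (1 + P)*(C + P))
(-111 + (3 - 23)²) + Y(-15, 6²) = (-111 + (3 - 23)²) + (6² - 15 + (-15)² + 6²*(-15)) = (-111 + (-20)²) + (36 - 15 + 225 + 36*(-15)) = (-111 + 400) + (36 - 15 + 225 - 540) = 289 - 294 = -5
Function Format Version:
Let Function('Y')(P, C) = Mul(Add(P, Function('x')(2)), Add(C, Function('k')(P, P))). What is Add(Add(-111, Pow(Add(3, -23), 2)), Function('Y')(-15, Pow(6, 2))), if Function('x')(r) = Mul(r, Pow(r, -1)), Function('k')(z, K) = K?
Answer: -5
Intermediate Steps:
Function('x')(r) = 1
Function('Y')(P, C) = Mul(Add(1, P), Add(C, P)) (Function('Y')(P, C) = Mul(Add(P, 1), Add(C, P)) = Mul(Add(1, P), Add(C, P)))
Add(Add(-111, Pow(Add(3, -23), 2)), Function('Y')(-15, Pow(6, 2))) = Add(Add(-111, Pow(Add(3, -23), 2)), Add(Pow(6, 2), -15, Pow(-15, 2), Mul(Pow(6, 2), -15))) = Add(Add(-111, Pow(-20, 2)), Add(36, -15, 225, Mul(36, -15))) = Add(Add(-111, 400), Add(36, -15, 225, -540)) = Add(289, -294) = -5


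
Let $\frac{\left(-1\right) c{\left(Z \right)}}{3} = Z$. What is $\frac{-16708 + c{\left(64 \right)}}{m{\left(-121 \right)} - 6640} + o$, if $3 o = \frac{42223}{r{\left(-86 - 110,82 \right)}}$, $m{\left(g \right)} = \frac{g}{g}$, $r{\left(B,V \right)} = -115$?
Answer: $- \frac{91495999}{763485} \approx -119.84$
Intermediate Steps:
$m{\left(g \right)} = 1$
$o = - \frac{42223}{345}$ ($o = \frac{42223 \frac{1}{-115}}{3} = \frac{42223 \left(- \frac{1}{115}\right)}{3} = \frac{1}{3} \left(- \frac{42223}{115}\right) = - \frac{42223}{345} \approx -122.39$)
$c{\left(Z \right)} = - 3 Z$
$\frac{-16708 + c{\left(64 \right)}}{m{\left(-121 \right)} - 6640} + o = \frac{-16708 - 192}{1 - 6640} - \frac{42223}{345} = - \frac{16900}{-6639} - \frac{42223}{345} = \left(-16900\right) \left(- \frac{1}{6639}\right) - \frac{42223}{345} = \frac{16900}{6639} - \frac{42223}{345} = - \frac{91495999}{763485}$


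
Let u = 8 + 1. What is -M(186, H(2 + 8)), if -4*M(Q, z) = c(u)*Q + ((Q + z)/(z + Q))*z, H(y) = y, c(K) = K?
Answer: 421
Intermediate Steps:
u = 9
M(Q, z) = -9*Q/4 - z/4 (M(Q, z) = -(9*Q + ((Q + z)/(z + Q))*z)/4 = -(9*Q + ((Q + z)/(Q + z))*z)/4 = -(9*Q + 1*z)/4 = -(9*Q + z)/4 = -(z + 9*Q)/4 = -9*Q/4 - z/4)
-M(186, H(2 + 8)) = -(-9/4*186 - (2 + 8)/4) = -(-837/2 - ¼*10) = -(-837/2 - 5/2) = -1*(-421) = 421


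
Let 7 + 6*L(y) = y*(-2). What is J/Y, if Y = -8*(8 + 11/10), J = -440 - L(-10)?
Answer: 1895/312 ≈ 6.0737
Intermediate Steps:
L(y) = -7/6 - y/3 (L(y) = -7/6 + (y*(-2))/6 = -7/6 + (-2*y)/6 = -7/6 - y/3)
J = -2653/6 (J = -440 - (-7/6 - 1/3*(-10)) = -440 - (-7/6 + 10/3) = -440 - 1*13/6 = -440 - 13/6 = -2653/6 ≈ -442.17)
Y = -364/5 (Y = -8*(8 + 11*(1/10)) = -8*(8 + 11/10) = -8*91/10 = -364/5 ≈ -72.800)
J/Y = -2653/(6*(-364/5)) = -2653/6*(-5/364) = 1895/312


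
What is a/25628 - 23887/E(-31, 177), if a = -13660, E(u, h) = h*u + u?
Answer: 134200039/35353826 ≈ 3.7959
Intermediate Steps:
E(u, h) = u + h*u
a/25628 - 23887/E(-31, 177) = -13660/25628 - 23887*(-1/(31*(1 + 177))) = -13660*1/25628 - 23887/((-31*178)) = -3415/6407 - 23887/(-5518) = -3415/6407 - 23887*(-1/5518) = -3415/6407 + 23887/5518 = 134200039/35353826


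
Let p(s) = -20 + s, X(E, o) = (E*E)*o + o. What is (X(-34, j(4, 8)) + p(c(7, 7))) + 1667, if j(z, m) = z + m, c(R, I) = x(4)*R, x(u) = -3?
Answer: 15510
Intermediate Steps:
c(R, I) = -3*R
j(z, m) = m + z
X(E, o) = o + o*E² (X(E, o) = E²*o + o = o*E² + o = o + o*E²)
(X(-34, j(4, 8)) + p(c(7, 7))) + 1667 = ((8 + 4)*(1 + (-34)²) + (-20 - 3*7)) + 1667 = (12*(1 + 1156) + (-20 - 21)) + 1667 = (12*1157 - 41) + 1667 = (13884 - 41) + 1667 = 13843 + 1667 = 15510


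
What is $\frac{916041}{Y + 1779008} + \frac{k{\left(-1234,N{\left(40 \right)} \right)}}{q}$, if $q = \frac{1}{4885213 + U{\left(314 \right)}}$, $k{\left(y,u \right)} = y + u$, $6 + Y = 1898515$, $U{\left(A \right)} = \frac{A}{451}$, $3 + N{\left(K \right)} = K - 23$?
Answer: $- \frac{3294984476361658163}{552853389} \approx -5.96 \cdot 10^{9}$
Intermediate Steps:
$N{\left(K \right)} = -26 + K$ ($N{\left(K \right)} = -3 + \left(K - 23\right) = -3 + \left(-23 + K\right) = -26 + K$)
$U{\left(A \right)} = \frac{A}{451}$ ($U{\left(A \right)} = A \frac{1}{451} = \frac{A}{451}$)
$Y = 1898509$ ($Y = -6 + 1898515 = 1898509$)
$k{\left(y,u \right)} = u + y$
$q = \frac{451}{2203231377}$ ($q = \frac{1}{4885213 + \frac{1}{451} \cdot 314} = \frac{1}{4885213 + \frac{314}{451}} = \frac{1}{\frac{2203231377}{451}} = \frac{451}{2203231377} \approx 2.047 \cdot 10^{-7}$)
$\frac{916041}{Y + 1779008} + \frac{k{\left(-1234,N{\left(40 \right)} \right)}}{q} = \frac{916041}{1898509 + 1779008} + \frac{\left(-26 + 40\right) - 1234}{\frac{451}{2203231377}} = \frac{916041}{3677517} + \left(14 - 1234\right) \frac{2203231377}{451} = 916041 \cdot \frac{1}{3677517} - \frac{2687942279940}{451} = \frac{305347}{1225839} - \frac{2687942279940}{451} = - \frac{3294984476361658163}{552853389}$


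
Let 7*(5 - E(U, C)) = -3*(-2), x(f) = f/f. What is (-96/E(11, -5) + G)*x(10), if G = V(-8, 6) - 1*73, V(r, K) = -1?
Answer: -2818/29 ≈ -97.172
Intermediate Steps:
x(f) = 1
E(U, C) = 29/7 (E(U, C) = 5 - (-3)*(-2)/7 = 5 - 1/7*6 = 5 - 6/7 = 29/7)
G = -74 (G = -1 - 1*73 = -1 - 73 = -74)
(-96/E(11, -5) + G)*x(10) = (-96/29/7 - 74)*1 = (-96*7/29 - 74)*1 = (-672/29 - 74)*1 = -2818/29*1 = -2818/29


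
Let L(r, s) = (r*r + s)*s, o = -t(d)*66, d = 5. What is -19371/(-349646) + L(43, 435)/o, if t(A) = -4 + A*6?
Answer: -2631470047/4545398 ≈ -578.93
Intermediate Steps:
t(A) = -4 + 6*A
o = -1716 (o = -(-4 + 6*5)*66 = -(-4 + 30)*66 = -1*26*66 = -26*66 = -1716)
L(r, s) = s*(s + r²) (L(r, s) = (r² + s)*s = (s + r²)*s = s*(s + r²))
-19371/(-349646) + L(43, 435)/o = -19371/(-349646) + (435*(435 + 43²))/(-1716) = -19371*(-1/349646) + (435*(435 + 1849))*(-1/1716) = 1761/31786 + (435*2284)*(-1/1716) = 1761/31786 + 993540*(-1/1716) = 1761/31786 - 82795/143 = -2631470047/4545398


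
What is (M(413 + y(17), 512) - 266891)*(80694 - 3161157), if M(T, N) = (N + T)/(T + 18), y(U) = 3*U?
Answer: 198136128712509/241 ≈ 8.2214e+11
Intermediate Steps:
M(T, N) = (N + T)/(18 + T)
(M(413 + y(17), 512) - 266891)*(80694 - 3161157) = ((512 + (413 + 3*17))/(18 + (413 + 3*17)) - 266891)*(80694 - 3161157) = ((512 + (413 + 51))/(18 + (413 + 51)) - 266891)*(-3080463) = ((512 + 464)/(18 + 464) - 266891)*(-3080463) = (976/482 - 266891)*(-3080463) = ((1/482)*976 - 266891)*(-3080463) = (488/241 - 266891)*(-3080463) = -64320243/241*(-3080463) = 198136128712509/241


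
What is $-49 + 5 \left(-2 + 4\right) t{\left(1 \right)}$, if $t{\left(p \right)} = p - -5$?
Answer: $11$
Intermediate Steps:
$t{\left(p \right)} = 5 + p$ ($t{\left(p \right)} = p + 5 = 5 + p$)
$-49 + 5 \left(-2 + 4\right) t{\left(1 \right)} = -49 + 5 \left(-2 + 4\right) \left(5 + 1\right) = -49 + 5 \cdot 2 \cdot 6 = -49 + 10 \cdot 6 = -49 + 60 = 11$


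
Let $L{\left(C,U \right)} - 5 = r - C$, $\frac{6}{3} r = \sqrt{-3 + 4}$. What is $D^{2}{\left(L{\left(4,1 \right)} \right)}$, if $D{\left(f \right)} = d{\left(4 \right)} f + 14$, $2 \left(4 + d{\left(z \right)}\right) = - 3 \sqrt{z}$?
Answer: $\frac{49}{4} \approx 12.25$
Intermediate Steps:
$r = \frac{1}{2}$ ($r = \frac{\sqrt{-3 + 4}}{2} = \frac{\sqrt{1}}{2} = \frac{1}{2} \cdot 1 = \frac{1}{2} \approx 0.5$)
$d{\left(z \right)} = -4 - \frac{3 \sqrt{z}}{2}$ ($d{\left(z \right)} = -4 + \frac{\left(-3\right) \sqrt{z}}{2} = -4 - \frac{3 \sqrt{z}}{2}$)
$L{\left(C,U \right)} = \frac{11}{2} - C$ ($L{\left(C,U \right)} = 5 - \left(- \frac{1}{2} + C\right) = \frac{11}{2} - C$)
$D{\left(f \right)} = 14 - 7 f$ ($D{\left(f \right)} = \left(-4 - \frac{3 \sqrt{4}}{2}\right) f + 14 = \left(-4 - 3\right) f + 14 = - 7 f + 14 = 14 - 7 f$)
$D^{2}{\left(L{\left(4,1 \right)} \right)} = \left(14 - 7 \left(\frac{11}{2} - 4\right)\right)^{2} = \left(14 - \frac{21}{2}\right)^{2} = \left(\frac{7}{2}\right)^{2} = \frac{49}{4}$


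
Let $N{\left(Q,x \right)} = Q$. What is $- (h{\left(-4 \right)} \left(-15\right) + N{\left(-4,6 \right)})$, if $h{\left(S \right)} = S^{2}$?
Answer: $244$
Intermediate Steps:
$- (h{\left(-4 \right)} \left(-15\right) + N{\left(-4,6 \right)}) = - (\left(-4\right)^{2} \left(-15\right) - 4) = - (16 \left(-15\right) - 4) = - (-240 - 4) = \left(-1\right) \left(-244\right) = 244$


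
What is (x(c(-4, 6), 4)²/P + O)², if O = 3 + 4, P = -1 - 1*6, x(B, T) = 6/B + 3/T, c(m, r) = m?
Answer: 600625/12544 ≈ 47.881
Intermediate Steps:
x(B, T) = 3/T + 6/B
P = -7 (P = -1 - 6 = -7)
O = 7
(x(c(-4, 6), 4)²/P + O)² = ((3/4 + 6/(-4))²/(-7) + 7)² = ((3*(¼) + 6*(-¼))²*(-⅐) + 7)² = ((¾ - 3/2)²*(-⅐) + 7)² = ((-¾)²*(-⅐) + 7)² = ((9/16)*(-⅐) + 7)² = (-9/112 + 7)² = (775/112)² = 600625/12544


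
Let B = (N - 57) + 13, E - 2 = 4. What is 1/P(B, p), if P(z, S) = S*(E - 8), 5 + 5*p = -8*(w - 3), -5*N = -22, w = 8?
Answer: 1/18 ≈ 0.055556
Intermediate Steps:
N = 22/5 (N = -⅕*(-22) = 22/5 ≈ 4.4000)
p = -9 (p = -1 + (-8*(8 - 3))/5 = -1 + (-8*5)/5 = -1 + (⅕)*(-40) = -1 - 8 = -9)
E = 6 (E = 2 + 4 = 6)
B = -198/5 (B = (22/5 - 57) + 13 = -263/5 + 13 = -198/5 ≈ -39.600)
P(z, S) = -2*S (P(z, S) = S*(6 - 8) = S*(-2) = -2*S)
1/P(B, p) = 1/(-2*(-9)) = 1/18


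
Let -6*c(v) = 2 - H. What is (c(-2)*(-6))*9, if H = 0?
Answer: 18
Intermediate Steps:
c(v) = -1/3 (c(v) = -(2 - 1*0)/6 = -(2 + 0)/6 = -1/6*2 = -1/3)
(c(-2)*(-6))*9 = -1/3*(-6)*9 = 2*9 = 18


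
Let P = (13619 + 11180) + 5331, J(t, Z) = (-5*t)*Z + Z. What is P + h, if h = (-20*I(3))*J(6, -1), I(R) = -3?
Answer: 31870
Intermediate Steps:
J(t, Z) = Z - 5*Z*t (J(t, Z) = -5*Z*t + Z = Z - 5*Z*t)
h = 1740 (h = (-20*(-3))*(-(1 - 5*6)) = 60*(-(1 - 30)) = 60*(-1*(-29)) = 60*29 = 1740)
P = 30130 (P = 24799 + 5331 = 30130)
P + h = 30130 + 1740 = 31870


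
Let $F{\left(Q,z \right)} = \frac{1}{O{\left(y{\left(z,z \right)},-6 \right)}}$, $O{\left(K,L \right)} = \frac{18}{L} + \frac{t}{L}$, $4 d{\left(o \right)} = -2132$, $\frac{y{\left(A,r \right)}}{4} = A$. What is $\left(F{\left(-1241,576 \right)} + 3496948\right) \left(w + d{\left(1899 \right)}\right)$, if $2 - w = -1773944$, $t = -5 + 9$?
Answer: $\frac{68216858158525}{11} \approx 6.2015 \cdot 10^{12}$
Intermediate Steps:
$y{\left(A,r \right)} = 4 A$
$d{\left(o \right)} = -533$ ($d{\left(o \right)} = \frac{1}{4} \left(-2132\right) = -533$)
$t = 4$
$w = 1773946$ ($w = 2 - -1773944 = 2 + 1773944 = 1773946$)
$O{\left(K,L \right)} = \frac{22}{L}$ ($O{\left(K,L \right)} = \frac{18}{L} + \frac{4}{L} = \frac{22}{L}$)
$F{\left(Q,z \right)} = - \frac{3}{11}$ ($F{\left(Q,z \right)} = \frac{1}{22 \frac{1}{-6}} = \frac{1}{22 \left(- \frac{1}{6}\right)} = \frac{1}{- \frac{11}{3}} = - \frac{3}{11}$)
$\left(F{\left(-1241,576 \right)} + 3496948\right) \left(w + d{\left(1899 \right)}\right) = \left(- \frac{3}{11} + 3496948\right) \left(1773946 - 533\right) = \frac{38466425}{11} \cdot 1773413 = \frac{68216858158525}{11}$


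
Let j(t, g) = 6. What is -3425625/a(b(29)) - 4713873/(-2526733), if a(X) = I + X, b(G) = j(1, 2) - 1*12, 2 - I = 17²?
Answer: 8657020897914/740332769 ≈ 11693.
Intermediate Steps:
I = -287 (I = 2 - 1*17² = 2 - 1*289 = 2 - 289 = -287)
b(G) = -6 (b(G) = 6 - 1*12 = 6 - 12 = -6)
a(X) = -287 + X
-3425625/a(b(29)) - 4713873/(-2526733) = -3425625/(-287 - 6) - 4713873/(-2526733) = -3425625/(-293) - 4713873*(-1/2526733) = -3425625*(-1/293) + 4713873/2526733 = 3425625/293 + 4713873/2526733 = 8657020897914/740332769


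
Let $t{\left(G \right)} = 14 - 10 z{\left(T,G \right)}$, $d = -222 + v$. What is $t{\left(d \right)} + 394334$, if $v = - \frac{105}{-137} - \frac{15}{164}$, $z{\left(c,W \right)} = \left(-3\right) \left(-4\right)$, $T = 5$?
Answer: $394228$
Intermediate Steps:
$z{\left(c,W \right)} = 12$
$v = \frac{15165}{22468}$ ($v = \left(-105\right) \left(- \frac{1}{137}\right) - \frac{15}{164} = \frac{105}{137} - \frac{15}{164} = \frac{15165}{22468} \approx 0.67496$)
$d = - \frac{4972731}{22468}$ ($d = -222 + \frac{15165}{22468} = - \frac{4972731}{22468} \approx -221.32$)
$t{\left(G \right)} = -106$ ($t{\left(G \right)} = 14 - 120 = -106$)
$t{\left(d \right)} + 394334 = -106 + 394334 = 394228$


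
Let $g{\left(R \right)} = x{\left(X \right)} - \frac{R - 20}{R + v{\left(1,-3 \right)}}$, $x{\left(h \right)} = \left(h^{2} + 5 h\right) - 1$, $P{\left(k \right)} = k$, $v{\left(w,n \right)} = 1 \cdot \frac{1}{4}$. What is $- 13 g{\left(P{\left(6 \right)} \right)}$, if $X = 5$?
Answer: $- \frac{16653}{25} \approx -666.12$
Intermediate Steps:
$v{\left(w,n \right)} = \frac{1}{4}$ ($v{\left(w,n \right)} = 1 \cdot \frac{1}{4} = \frac{1}{4}$)
$x{\left(h \right)} = -1 + h^{2} + 5 h$
$g{\left(R \right)} = 49 - \frac{-20 + R}{\frac{1}{4} + R}$ ($g{\left(R \right)} = \left(-1 + 5^{2} + 5 \cdot 5\right) - \frac{R - 20}{R + \frac{1}{4}} = \left(-1 + 25 + 25\right) - \frac{-20 + R}{\frac{1}{4} + R} = 49 - \frac{-20 + R}{\frac{1}{4} + R}$)
$- 13 g{\left(P{\left(6 \right)} \right)} = - 13 \frac{3 \left(43 + 64 \cdot 6\right)}{1 + 4 \cdot 6} = - 13 \frac{3 \left(43 + 384\right)}{1 + 24} = - 13 \cdot 3 \cdot \frac{1}{25} \cdot 427 = \left(-13\right) \frac{1281}{25} = - \frac{16653}{25}$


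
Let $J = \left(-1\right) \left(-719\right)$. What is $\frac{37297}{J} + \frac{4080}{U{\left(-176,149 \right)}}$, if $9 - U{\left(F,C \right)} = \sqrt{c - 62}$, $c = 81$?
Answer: $\frac{14357047}{22289} + \frac{2040 \sqrt{19}}{31} \approx 930.98$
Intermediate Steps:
$J = 719$
$U{\left(F,C \right)} = 9 - \sqrt{19}$ ($U{\left(F,C \right)} = 9 - \sqrt{81 - 62} = 9 - \sqrt{19}$)
$\frac{37297}{J} + \frac{4080}{U{\left(-176,149 \right)}} = \frac{37297}{719} + \frac{4080}{9 - \sqrt{19}}$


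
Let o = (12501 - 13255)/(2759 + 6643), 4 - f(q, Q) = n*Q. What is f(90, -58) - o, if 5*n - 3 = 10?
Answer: 3640459/23505 ≈ 154.88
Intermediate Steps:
n = 13/5 (n = ⅗ + (⅕)*10 = ⅗ + 2 = 13/5 ≈ 2.6000)
f(q, Q) = 4 - 13*Q/5
o = -377/4701 (o = -754/9402 = -754*1/9402 = -377/4701 ≈ -0.080196)
f(90, -58) - o = (4 - 13/5*(-58)) - 1*(-377/4701) = (4 + 754/5) + 377/4701 = 774/5 + 377/4701 = 3640459/23505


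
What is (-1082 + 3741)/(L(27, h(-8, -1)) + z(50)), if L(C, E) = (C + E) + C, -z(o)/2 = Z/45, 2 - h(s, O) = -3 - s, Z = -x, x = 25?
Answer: 23931/469 ≈ 51.026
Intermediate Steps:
Z = -25 (Z = -1*25 = -25)
h(s, O) = 5 + s (h(s, O) = 2 - (-3 - s) = 2 + (3 + s) = 5 + s)
z(o) = 10/9 (z(o) = -(-50)/45 = -2*(-5/9) = 10/9)
L(C, E) = E + 2*C
(-1082 + 3741)/(L(27, h(-8, -1)) + z(50)) = (-1082 + 3741)/(((5 - 8) + 2*27) + 10/9) = 2659/((-3 + 54) + 10/9) = 2659/(51 + 10/9) = 2659/(469/9) = 2659*(9/469) = 23931/469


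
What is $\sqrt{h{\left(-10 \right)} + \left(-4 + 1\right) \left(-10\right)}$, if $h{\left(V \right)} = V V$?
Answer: $\sqrt{130} \approx 11.402$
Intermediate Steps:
$h{\left(V \right)} = V^{2}$
$\sqrt{h{\left(-10 \right)} + \left(-4 + 1\right) \left(-10\right)} = \sqrt{\left(-10\right)^{2} + \left(-4 + 1\right) \left(-10\right)} = \sqrt{100 - -30} = \sqrt{100 + 30} = \sqrt{130}$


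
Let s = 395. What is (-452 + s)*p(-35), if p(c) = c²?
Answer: -69825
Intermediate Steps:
(-452 + s)*p(-35) = (-452 + 395)*(-35)² = -57*1225 = -69825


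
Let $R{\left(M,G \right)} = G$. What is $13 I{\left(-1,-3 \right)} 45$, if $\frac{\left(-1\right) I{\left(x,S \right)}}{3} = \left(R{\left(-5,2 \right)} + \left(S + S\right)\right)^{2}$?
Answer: $-28080$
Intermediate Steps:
$I{\left(x,S \right)} = - 3 \left(2 + 2 S\right)^{2}$ ($I{\left(x,S \right)} = - 3 \left(2 + \left(S + S\right)\right)^{2} = - 3 \left(2 + 2 S\right)^{2}$)
$13 I{\left(-1,-3 \right)} 45 = 13 \left(- 12 \left(1 - 3\right)^{2}\right) 45 = 13 \left(- 12 \left(-2\right)^{2}\right) 45 = 13 \left(\left(-12\right) 4\right) 45 = 13 \left(-48\right) 45 = \left(-624\right) 45 = -28080$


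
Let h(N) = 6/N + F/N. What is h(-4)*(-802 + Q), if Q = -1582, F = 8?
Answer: 8344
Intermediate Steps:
h(N) = 14/N (h(N) = 6/N + 8/N = 14/N)
h(-4)*(-802 + Q) = (14/(-4))*(-802 - 1582) = (14*(-¼))*(-2384) = -7/2*(-2384) = 8344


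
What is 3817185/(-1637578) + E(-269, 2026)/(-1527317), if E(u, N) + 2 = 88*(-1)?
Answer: -5829904160625/2501100718226 ≈ -2.3309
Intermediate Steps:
E(u, N) = -90 (E(u, N) = -2 + 88*(-1) = -2 - 88 = -90)
3817185/(-1637578) + E(-269, 2026)/(-1527317) = 3817185/(-1637578) - 90/(-1527317) = 3817185*(-1/1637578) - 90*(-1/1527317) = -3817185/1637578 + 90/1527317 = -5829904160625/2501100718226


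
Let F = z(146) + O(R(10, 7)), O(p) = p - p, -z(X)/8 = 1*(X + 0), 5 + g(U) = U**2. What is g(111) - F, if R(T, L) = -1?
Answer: 13484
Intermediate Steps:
g(U) = -5 + U**2
z(X) = -8*X (z(X) = -8*(X + 0) = -8*X)
O(p) = 0
F = -1168 (F = -8*146 + 0 = -1168 + 0 = -1168)
g(111) - F = (-5 + 111**2) - 1*(-1168) = (-5 + 12321) + 1168 = 12316 + 1168 = 13484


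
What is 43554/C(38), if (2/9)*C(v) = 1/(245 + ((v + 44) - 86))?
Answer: 6997676/3 ≈ 2.3326e+6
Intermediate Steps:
C(v) = 9/(2*(203 + v)) (C(v) = 9/(2*(245 + ((v + 44) - 86))) = 9/(2*(245 + ((44 + v) - 86))) = 9/(2*(245 + (-42 + v))) = 9/(2*(203 + v)))
43554/C(38) = 43554/((9/(2*(203 + 38)))) = 43554/(((9/2)/241)) = 43554/(((9/2)*(1/241))) = 43554/(9/482) = 43554*(482/9) = 6997676/3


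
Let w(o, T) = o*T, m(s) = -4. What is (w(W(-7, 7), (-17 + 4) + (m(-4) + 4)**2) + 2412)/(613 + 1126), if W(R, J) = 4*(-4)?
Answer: 2620/1739 ≈ 1.5066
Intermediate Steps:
W(R, J) = -16
w(o, T) = T*o
(w(W(-7, 7), (-17 + 4) + (m(-4) + 4)**2) + 2412)/(613 + 1126) = (((-17 + 4) + (-4 + 4)**2)*(-16) + 2412)/(613 + 1126) = ((-13 + 0**2)*(-16) + 2412)/1739 = ((-13 + 0)*(-16) + 2412)*(1/1739) = (-13*(-16) + 2412)*(1/1739) = (208 + 2412)*(1/1739) = 2620*(1/1739) = 2620/1739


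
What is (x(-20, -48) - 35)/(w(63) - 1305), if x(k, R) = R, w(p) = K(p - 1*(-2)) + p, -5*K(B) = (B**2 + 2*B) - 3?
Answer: 415/10562 ≈ 0.039292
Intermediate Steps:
K(B) = 3/5 - 2*B/5 - B**2/5 (K(B) = -((B**2 + 2*B) - 3)/5 = -(-3 + B**2 + 2*B)/5 = 3/5 - 2*B/5 - B**2/5)
w(p) = -1/5 - (2 + p)**2/5 + 3*p/5 (w(p) = (3/5 - 2*(p - 1*(-2))/5 - (p - 1*(-2))**2/5) + p = (3/5 - 2*(p + 2)/5 - (p + 2)**2/5) + p = (3/5 - 2*(2 + p)/5 - (2 + p)**2/5) + p = (3/5 + (-4/5 - 2*p/5) - (2 + p)**2/5) + p = (-1/5 - 2*p/5 - (2 + p)**2/5) + p = -1/5 - (2 + p)**2/5 + 3*p/5)
(x(-20, -48) - 35)/(w(63) - 1305) = (-48 - 35)/((-1 - 1/5*63 - 1/5*63**2) - 1305) = -83/((-1 - 63/5 - 1/5*3969) - 1305) = -83/((-1 - 63/5 - 3969/5) - 1305) = -83/(-4037/5 - 1305) = -83/(-10562/5) = -83*(-5/10562) = 415/10562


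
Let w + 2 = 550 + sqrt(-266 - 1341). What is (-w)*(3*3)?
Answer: -4932 - 9*I*sqrt(1607) ≈ -4932.0 - 360.79*I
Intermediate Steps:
w = 548 + I*sqrt(1607) (w = -2 + (550 + sqrt(-266 - 1341)) = -2 + (550 + sqrt(-1607)) = -2 + (550 + I*sqrt(1607)) = 548 + I*sqrt(1607) ≈ 548.0 + 40.087*I)
(-w)*(3*3) = (-(548 + I*sqrt(1607)))*(3*3) = (-548 - I*sqrt(1607))*9 = -4932 - 9*I*sqrt(1607)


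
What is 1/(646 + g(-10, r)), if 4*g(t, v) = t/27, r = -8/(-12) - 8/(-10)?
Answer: 54/34879 ≈ 0.0015482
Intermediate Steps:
r = 22/15 (r = -8*(-1/12) - 8*(-⅒) = ⅔ + ⅘ = 22/15 ≈ 1.4667)
g(t, v) = t/108 (g(t, v) = (t/27)/4 = t/108)
1/(646 + g(-10, r)) = 1/(646 + (1/108)*(-10)) = 1/(646 - 5/54) = 1/(34879/54) = 54/34879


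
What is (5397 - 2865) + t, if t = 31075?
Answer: 33607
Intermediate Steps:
(5397 - 2865) + t = (5397 - 2865) + 31075 = 2532 + 31075 = 33607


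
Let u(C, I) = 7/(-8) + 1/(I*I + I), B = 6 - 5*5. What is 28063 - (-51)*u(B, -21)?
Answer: 7845179/280 ≈ 28019.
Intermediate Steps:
B = -19 (B = 6 - 25 = -19)
u(C, I) = -7/8 + 1/(I + I²) (u(C, I) = 7*(-⅛) + 1/(I² + I) = -7/8 + 1/(I + I²))
28063 - (-51)*u(B, -21) = 28063 - (-51)*(⅛)*(8 - 7*(-21) - 7*(-21)²)/(-21*(1 - 21)) = 28063 - (-51)*(⅛)*(-1/21)*(8 + 147 - 7*441)/(-20) = 28063 - (-51)*(⅛)*(-1/21)*(-1/20)*(8 + 147 - 3087) = 28063 - (-51)*(⅛)*(-1/21)*(-1/20)*(-2932) = 28063 - (-51)*(-733)/840 = 28063 - 1*12461/280 = 28063 - 12461/280 = 7845179/280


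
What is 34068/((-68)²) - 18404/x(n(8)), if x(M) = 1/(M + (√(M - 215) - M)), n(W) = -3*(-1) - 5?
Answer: 501/68 - 18404*I*√217 ≈ 7.3676 - 2.7111e+5*I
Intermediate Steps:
n(W) = -2 (n(W) = 3 - 5 = -2)
x(M) = (-215 + M)^(-½) (x(M) = 1/(M + (√(-215 + M) - M)) = 1/(√(-215 + M)) = (-215 + M)^(-½))
34068/((-68)²) - 18404/x(n(8)) = 34068/((-68)²) - 18404*√(-215 - 2) = 34068/4624 - 18404*I*√217 = 34068*(1/4624) - 18404*I*√217 = 501/68 - 18404*I*√217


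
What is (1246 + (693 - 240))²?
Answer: 2886601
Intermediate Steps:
(1246 + (693 - 240))² = (1246 + 453)² = 1699² = 2886601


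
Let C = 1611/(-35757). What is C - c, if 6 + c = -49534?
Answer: 196822241/3973 ≈ 49540.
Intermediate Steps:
c = -49540 (c = -6 - 49534 = -49540)
C = -179/3973 (C = 1611*(-1/35757) = -179/3973 ≈ -0.045054)
C - c = -179/3973 - 1*(-49540) = -179/3973 + 49540 = 196822241/3973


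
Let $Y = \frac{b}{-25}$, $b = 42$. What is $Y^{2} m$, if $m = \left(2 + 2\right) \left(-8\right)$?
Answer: $- \frac{56448}{625} \approx -90.317$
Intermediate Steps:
$m = -32$ ($m = 4 \left(-8\right) = -32$)
$Y = - \frac{42}{25}$ ($Y = \frac{42}{-25} = 42 \left(- \frac{1}{25}\right) = - \frac{42}{25} \approx -1.68$)
$Y^{2} m = \left(- \frac{42}{25}\right)^{2} \left(-32\right) = \frac{1764}{625} \left(-32\right) = - \frac{56448}{625}$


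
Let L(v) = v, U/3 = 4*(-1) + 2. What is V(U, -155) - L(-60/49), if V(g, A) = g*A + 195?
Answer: 55185/49 ≈ 1126.2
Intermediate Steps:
U = -6 (U = 3*(4*(-1) + 2) = 3*(-4 + 2) = 3*(-2) = -6)
V(g, A) = 195 + A*g (V(g, A) = A*g + 195 = 195 + A*g)
V(U, -155) - L(-60/49) = (195 - 155*(-6)) - (-60)/49 = (195 + 930) - (-60)/49 = 1125 - 1*(-60/49) = 1125 + 60/49 = 55185/49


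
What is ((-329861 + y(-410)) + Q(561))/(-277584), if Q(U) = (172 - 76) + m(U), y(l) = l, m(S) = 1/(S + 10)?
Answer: 15710827/13208372 ≈ 1.1895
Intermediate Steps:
m(S) = 1/(10 + S)
Q(U) = 96 + 1/(10 + U) (Q(U) = (172 - 76) + 1/(10 + U) = 96 + 1/(10 + U))
((-329861 + y(-410)) + Q(561))/(-277584) = ((-329861 - 410) + (961 + 96*561)/(10 + 561))/(-277584) = (-330271 + (961 + 53856)/571)*(-1/277584) = (-330271 + (1/571)*54817)*(-1/277584) = (-330271 + 54817/571)*(-1/277584) = -188529924/571*(-1/277584) = 15710827/13208372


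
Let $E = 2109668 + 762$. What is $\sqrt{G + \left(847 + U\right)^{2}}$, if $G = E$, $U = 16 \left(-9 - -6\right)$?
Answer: $\sqrt{2748831} \approx 1658.0$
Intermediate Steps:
$U = -48$ ($U = 16 \left(-9 + \left(-1 + 7\right)\right) = 16 \left(-9 + 6\right) = 16 \left(-3\right) = -48$)
$E = 2110430$
$G = 2110430$
$\sqrt{G + \left(847 + U\right)^{2}} = \sqrt{2110430 + \left(847 - 48\right)^{2}} = \sqrt{2110430 + 799^{2}} = \sqrt{2110430 + 638401} = \sqrt{2748831}$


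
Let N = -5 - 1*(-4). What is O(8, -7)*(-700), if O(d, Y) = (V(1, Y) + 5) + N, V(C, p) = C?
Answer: -3500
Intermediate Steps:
N = -1 (N = -5 + 4 = -1)
O(d, Y) = 5 (O(d, Y) = (1 + 5) - 1 = 6 - 1 = 5)
O(8, -7)*(-700) = 5*(-700) = -3500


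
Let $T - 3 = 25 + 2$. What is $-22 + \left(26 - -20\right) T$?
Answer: $1358$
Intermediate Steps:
$T = 30$ ($T = 3 + \left(25 + 2\right) = 3 + 27 = 30$)
$-22 + \left(26 - -20\right) T = -22 + \left(26 - -20\right) 30 = -22 + \left(26 + 20\right) 30 = -22 + 46 \cdot 30 = -22 + 1380 = 1358$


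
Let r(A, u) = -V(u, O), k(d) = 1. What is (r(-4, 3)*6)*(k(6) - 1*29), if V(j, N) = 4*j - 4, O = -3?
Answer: 1344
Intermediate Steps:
V(j, N) = -4 + 4*j
r(A, u) = 4 - 4*u (r(A, u) = -(-4 + 4*u) = 4 - 4*u)
(r(-4, 3)*6)*(k(6) - 1*29) = ((4 - 4*3)*6)*(1 - 1*29) = ((4 - 12)*6)*(1 - 29) = -8*6*(-28) = -48*(-28) = 1344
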